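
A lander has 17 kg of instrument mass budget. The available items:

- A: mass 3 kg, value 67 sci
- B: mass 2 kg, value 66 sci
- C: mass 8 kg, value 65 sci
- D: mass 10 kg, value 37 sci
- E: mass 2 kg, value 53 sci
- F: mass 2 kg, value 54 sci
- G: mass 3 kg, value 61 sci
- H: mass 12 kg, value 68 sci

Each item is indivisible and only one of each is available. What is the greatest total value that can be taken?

Check high-value combinations within 17 kg:
- A+B+C+E+F: mass 3+2+8+2+2=17, value 67+66+65+53+54=305
- A+B+E+F+G: mass 3+2+2+2+3=12, value 67+66+53+54+61=301
- B+C+E+F+G: mass 2+8+2+2+3=17, value 66+65+53+54+61=299
Best: 305 sci.

305 sci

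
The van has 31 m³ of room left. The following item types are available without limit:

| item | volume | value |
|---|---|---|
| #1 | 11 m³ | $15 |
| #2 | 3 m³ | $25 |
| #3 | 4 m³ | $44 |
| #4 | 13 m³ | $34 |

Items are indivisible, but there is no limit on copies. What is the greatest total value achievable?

$333

Best value-per-unit is #3 at 44/4; filling with it alone gives 7×44 = 308.
Optimal mix: 1×#2 + 7×#3 → volume 31, value 333.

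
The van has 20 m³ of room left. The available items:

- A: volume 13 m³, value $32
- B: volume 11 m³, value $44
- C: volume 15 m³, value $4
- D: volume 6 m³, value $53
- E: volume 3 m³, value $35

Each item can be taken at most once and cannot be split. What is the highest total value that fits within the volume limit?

Check high-value combinations within 20 m³:
- B+D+E: volume 11+6+3=20, value 44+53+35=132
- B+D: volume 11+6=17, value 44+53=97
- D+E: volume 6+3=9, value 53+35=88
- A+D: volume 13+6=19, value 32+53=85
- B+E: volume 11+3=14, value 44+35=79
Best: $132.

$132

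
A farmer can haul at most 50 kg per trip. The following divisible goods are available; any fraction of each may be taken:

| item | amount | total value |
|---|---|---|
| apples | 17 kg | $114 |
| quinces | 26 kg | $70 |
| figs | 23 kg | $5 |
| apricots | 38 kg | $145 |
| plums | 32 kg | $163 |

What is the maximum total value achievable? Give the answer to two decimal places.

Take in order of value per unit:
- apples (114/17 per unit): all 17 → value 114, running total 114.00
- plums (163/32 per unit): all 32 → value 163, running total 277.00
- apricots (145/38 per unit): 1 of 38 → value 1×145/38 = 3.8158, running total 280.82
Total 280.82.

280.82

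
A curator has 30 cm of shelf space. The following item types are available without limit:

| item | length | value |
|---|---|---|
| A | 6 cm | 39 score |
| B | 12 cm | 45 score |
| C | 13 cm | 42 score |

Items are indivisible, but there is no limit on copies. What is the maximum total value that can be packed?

195 score

Best value-per-unit is A at 39/6, and filling with it alone uses length 5×6=30. No mix of the others beats 5×39 = 195.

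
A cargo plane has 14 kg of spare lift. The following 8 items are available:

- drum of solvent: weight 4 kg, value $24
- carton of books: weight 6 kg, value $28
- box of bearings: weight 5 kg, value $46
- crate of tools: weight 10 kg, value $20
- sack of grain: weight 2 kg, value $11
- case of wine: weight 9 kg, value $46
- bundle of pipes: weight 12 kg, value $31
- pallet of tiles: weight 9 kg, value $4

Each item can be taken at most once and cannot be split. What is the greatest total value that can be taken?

$92

This is a 0/1 knapsack; check combinations near the capacity.
- box of bearings+case of wine: weight 5+9=14, value 46+46=92
- carton of books+box of bearings+sack of grain: weight 6+5+2=13, value 28+46+11=85
- drum of solvent+box of bearings+sack of grain: weight 4+5+2=11, value 24+46+11=81
- carton of books+box of bearings: weight 6+5=11, value 28+46=74
- drum of solvent+box of bearings: weight 4+5=9, value 24+46=70
Best: $92.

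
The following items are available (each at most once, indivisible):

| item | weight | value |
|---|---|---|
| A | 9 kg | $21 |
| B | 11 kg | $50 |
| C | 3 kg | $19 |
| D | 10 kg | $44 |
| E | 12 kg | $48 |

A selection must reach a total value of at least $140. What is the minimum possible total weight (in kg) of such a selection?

33

Subsets with value ≥ 140, sorted by total weight:
- B+D+E: weight 33, value 142
- B+C+D+E: weight 36, value 161
- A+B+D+E: weight 42, value 163
- A+B+C+D+E: weight 45, value 182
Minimum weight: 33 kg.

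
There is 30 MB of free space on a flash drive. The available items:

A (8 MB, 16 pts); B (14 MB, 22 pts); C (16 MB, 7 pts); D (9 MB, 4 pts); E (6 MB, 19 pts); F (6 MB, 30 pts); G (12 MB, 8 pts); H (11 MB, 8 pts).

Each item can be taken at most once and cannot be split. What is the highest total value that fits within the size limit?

71 pts

Check high-value combinations within 30 MB:
- B+E+F: size 14+6+6=26, value 22+19+30=71
- A+D+E+F: size 8+9+6+6=29, value 16+4+19+30=69
- A+B+F: size 8+14+6=28, value 16+22+30=68
Best: 71 pts.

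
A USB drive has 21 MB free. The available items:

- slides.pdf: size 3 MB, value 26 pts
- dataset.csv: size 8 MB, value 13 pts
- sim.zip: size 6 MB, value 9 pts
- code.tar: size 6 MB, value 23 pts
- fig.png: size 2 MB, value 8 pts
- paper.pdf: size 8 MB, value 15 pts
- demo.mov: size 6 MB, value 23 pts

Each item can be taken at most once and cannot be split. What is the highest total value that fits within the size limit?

Check high-value combinations within 21 MB:
- slides.pdf+sim.zip+code.tar+demo.mov: size 3+6+6+6=21, value 26+9+23+23=81
- slides.pdf+code.tar+fig.png+demo.mov: size 3+6+2+6=17, value 26+23+8+23=80
- slides.pdf+code.tar+demo.mov: size 3+6+6=15, value 26+23+23=72
- slides.pdf+code.tar+fig.png+paper.pdf: size 3+6+2+8=19, value 26+23+8+15=72
Best: 81 pts.

81 pts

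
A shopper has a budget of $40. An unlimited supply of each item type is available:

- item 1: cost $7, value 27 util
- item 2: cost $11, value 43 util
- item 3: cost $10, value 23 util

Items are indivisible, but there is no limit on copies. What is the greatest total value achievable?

156 util

Best value-per-unit is item 2 at 43/11; filling with it alone gives 3×43 = 129.
Optimal mix: 1×item 1 + 3×item 2 → cost 40, value 156.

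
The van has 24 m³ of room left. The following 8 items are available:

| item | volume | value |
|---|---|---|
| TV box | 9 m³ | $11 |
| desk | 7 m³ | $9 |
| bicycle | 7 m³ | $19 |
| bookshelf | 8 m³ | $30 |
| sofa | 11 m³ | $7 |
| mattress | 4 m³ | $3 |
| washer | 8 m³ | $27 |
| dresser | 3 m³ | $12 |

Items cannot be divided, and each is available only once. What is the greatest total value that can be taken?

This is a 0/1 knapsack; check combinations near the capacity.
- bicycle+bookshelf+washer: volume 7+8+8=23, value 19+30+27=76
- bookshelf+mattress+washer+dresser: volume 8+4+8+3=23, value 30+3+27+12=72
- bookshelf+washer+dresser: volume 8+8+3=19, value 30+27+12=69
- desk+bookshelf+washer: volume 7+8+8=23, value 9+30+27=66
Best: $76.

$76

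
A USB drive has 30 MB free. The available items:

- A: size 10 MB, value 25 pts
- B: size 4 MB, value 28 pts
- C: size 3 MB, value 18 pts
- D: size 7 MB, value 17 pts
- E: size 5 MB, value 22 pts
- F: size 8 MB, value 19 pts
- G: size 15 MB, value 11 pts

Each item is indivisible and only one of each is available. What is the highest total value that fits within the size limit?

112 pts

This is a 0/1 knapsack; check combinations near the capacity.
- A+B+C+E+F: size 10+4+3+5+8=30, value 25+28+18+22+19=112
- A+B+C+D+E: size 10+4+3+7+5=29, value 25+28+18+17+22=110
- B+C+D+E+F: size 4+3+7+5+8=27, value 28+18+17+22+19=104
- A+B+E+F: size 10+4+5+8=27, value 25+28+22+19=94
- A+B+C+E: size 10+4+3+5=22, value 25+28+18+22=93
Best: 112 pts.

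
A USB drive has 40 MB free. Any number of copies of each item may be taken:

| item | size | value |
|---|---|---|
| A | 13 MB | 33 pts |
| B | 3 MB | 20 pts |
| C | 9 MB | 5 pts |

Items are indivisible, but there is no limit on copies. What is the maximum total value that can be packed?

260 pts

Best value-per-unit is B at 20/3, and filling with it alone uses size 13×3=39. No mix of the others beats 13×20 = 260.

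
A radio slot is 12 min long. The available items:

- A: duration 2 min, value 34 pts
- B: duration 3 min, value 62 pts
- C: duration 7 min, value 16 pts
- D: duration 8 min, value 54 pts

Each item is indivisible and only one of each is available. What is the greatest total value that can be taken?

Check high-value combinations within 12 min:
- B+D: duration 3+8=11, value 62+54=116
- A+B+C: duration 2+3+7=12, value 34+62+16=112
- A+B: duration 2+3=5, value 34+62=96
- A+D: duration 2+8=10, value 34+54=88
- B+C: duration 3+7=10, value 62+16=78
Best: 116 pts.

116 pts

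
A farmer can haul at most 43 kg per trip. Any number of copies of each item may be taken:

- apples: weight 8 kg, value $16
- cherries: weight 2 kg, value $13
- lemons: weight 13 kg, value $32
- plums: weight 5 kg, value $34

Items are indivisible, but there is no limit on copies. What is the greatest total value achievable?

Best value-per-unit is plums at 34/5; filling with it alone gives 8×34 = 272.
Optimal mix: 4×cherries + 7×plums → weight 43, value 290.

$290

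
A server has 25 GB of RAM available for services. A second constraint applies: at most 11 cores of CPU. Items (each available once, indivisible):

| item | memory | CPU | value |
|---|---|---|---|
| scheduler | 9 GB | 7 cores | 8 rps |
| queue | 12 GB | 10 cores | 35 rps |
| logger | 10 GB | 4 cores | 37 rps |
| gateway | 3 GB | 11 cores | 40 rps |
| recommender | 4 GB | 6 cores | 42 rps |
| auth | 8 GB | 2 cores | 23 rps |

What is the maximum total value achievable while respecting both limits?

Feasible sets respecting both limits:
- logger+recommender: memory 14, CPU 10, value 79
- recommender+auth: memory 12, CPU 8, value 65
- logger+auth: memory 18, CPU 6, value 60
Best: 79 rps.

79 rps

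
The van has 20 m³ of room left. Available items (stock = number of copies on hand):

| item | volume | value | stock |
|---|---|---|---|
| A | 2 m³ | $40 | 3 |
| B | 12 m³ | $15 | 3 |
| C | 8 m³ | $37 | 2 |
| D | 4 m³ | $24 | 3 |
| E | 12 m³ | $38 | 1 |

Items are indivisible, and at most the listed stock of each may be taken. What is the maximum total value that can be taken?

$192

Top feasible selections:
- 3×A + 3×D: volume 18, value 192
- 3×A + 1×C + 1×D: volume 18, value 181
Best: $192.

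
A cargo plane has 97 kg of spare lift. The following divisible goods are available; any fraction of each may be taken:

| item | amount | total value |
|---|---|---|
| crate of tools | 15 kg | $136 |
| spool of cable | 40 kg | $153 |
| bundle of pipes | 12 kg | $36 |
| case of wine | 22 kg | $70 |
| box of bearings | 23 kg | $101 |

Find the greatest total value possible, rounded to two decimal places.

Take in order of value per unit:
- crate of tools (136/15 per unit): all 15 → value 136, running total 136.00
- box of bearings (101/23 per unit): all 23 → value 101, running total 237.00
- spool of cable (153/40 per unit): all 40 → value 153, running total 390.00
- case of wine (70/22 per unit): 19 of 22 → value 19×70/22 = 60.4545, running total 450.45
Total 450.45.

450.45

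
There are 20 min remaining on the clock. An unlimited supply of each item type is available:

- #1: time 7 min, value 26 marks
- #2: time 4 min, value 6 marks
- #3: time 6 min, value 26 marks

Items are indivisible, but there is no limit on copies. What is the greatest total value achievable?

Best value-per-unit is #3 at 26/6; filling with it alone gives 3×26 = 78.
Optimal mix: 2×#1 + 1×#3 → time 20, value 78.

78 marks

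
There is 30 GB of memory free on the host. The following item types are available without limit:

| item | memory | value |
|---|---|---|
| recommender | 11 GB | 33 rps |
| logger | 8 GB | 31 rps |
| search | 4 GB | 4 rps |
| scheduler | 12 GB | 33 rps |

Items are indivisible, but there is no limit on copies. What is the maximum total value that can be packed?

97 rps

Best value-per-unit is logger at 31/8; filling with it alone gives 3×31 = 93.
Optimal mix: 2×recommender + 1×logger → memory 30, value 97.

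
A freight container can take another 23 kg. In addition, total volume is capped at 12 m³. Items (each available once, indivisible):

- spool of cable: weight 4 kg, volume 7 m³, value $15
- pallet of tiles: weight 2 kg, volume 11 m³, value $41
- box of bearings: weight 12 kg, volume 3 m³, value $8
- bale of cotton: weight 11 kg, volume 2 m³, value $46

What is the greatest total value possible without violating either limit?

Feasible sets respecting both limits:
- spool of cable+bale of cotton: weight 15, volume 9, value 61
- box of bearings+bale of cotton: weight 23, volume 5, value 54
- bale of cotton: weight 11, volume 2, value 46
Best: $61.

$61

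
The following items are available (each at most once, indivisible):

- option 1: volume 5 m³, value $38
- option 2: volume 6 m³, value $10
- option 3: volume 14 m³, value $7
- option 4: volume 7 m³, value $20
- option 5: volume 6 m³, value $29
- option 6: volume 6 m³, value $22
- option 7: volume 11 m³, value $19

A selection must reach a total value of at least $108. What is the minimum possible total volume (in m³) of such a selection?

24

Subsets with value ≥ 108, sorted by total volume:
- option 1+option 4+option 5+option 6: volume 24, value 109
- option 1+option 5+option 6+option 7: volume 28, value 108
- option 1+option 2+option 4+option 5+option 6: volume 30, value 119
- option 1+option 2+option 5+option 6+option 7: volume 34, value 118
Minimum volume: 24 m³.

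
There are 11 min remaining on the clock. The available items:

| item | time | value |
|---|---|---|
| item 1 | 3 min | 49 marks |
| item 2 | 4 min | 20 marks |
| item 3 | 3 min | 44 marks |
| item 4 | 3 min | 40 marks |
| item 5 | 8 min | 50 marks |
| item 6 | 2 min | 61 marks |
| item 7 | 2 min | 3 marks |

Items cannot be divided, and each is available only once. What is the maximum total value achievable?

This is a 0/1 knapsack; check combinations near the capacity.
- item 1+item 3+item 4+item 6: time 3+3+3+2=11, value 49+44+40+61=194
- item 1+item 3+item 6+item 7: time 3+3+2+2=10, value 49+44+61+3=157
- item 1+item 3+item 6: time 3+3+2=8, value 49+44+61=154
- item 1+item 4+item 6+item 7: time 3+3+2+2=10, value 49+40+61+3=153
- item 1+item 4+item 6: time 3+3+2=8, value 49+40+61=150
Best: 194 marks.

194 marks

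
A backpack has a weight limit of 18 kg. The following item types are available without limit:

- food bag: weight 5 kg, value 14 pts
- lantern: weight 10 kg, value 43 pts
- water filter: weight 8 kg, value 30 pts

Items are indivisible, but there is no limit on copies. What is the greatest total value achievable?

73 pts

Best value-per-unit is lantern at 43/10; filling with it alone gives 1×43 = 43.
Optimal mix: 1×lantern + 1×water filter → weight 18, value 73.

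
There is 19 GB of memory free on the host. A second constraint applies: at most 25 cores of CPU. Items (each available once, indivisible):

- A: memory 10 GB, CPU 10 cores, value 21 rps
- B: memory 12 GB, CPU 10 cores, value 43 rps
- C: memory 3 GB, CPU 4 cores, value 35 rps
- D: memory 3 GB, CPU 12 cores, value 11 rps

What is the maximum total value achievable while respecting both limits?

78 rps

Feasible sets respecting both limits:
- B+C: memory 15, CPU 14, value 78
- A+C: memory 13, CPU 14, value 56
- B+D: memory 15, CPU 22, value 54
Best: 78 rps.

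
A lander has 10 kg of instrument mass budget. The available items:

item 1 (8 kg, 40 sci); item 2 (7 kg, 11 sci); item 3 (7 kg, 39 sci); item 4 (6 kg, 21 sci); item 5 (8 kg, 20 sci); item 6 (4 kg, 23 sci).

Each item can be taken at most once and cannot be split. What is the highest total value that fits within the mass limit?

44 sci

This is a 0/1 knapsack; check combinations near the capacity.
- item 4+item 6: mass 6+4=10, value 21+23=44
- item 1: mass 8, value 40
- item 3: mass 7, value 39
- item 6: mass 4, value 23
Best: 44 sci.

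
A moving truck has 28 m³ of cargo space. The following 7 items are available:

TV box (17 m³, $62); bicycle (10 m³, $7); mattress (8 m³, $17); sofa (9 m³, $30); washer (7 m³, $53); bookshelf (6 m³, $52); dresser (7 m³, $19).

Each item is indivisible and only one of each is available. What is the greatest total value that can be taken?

$141

Check high-value combinations within 28 m³:
- mattress+washer+bookshelf+dresser: volume 8+7+6+7=28, value 17+53+52+19=141
- sofa+washer+bookshelf: volume 9+7+6=22, value 30+53+52=135
- washer+bookshelf+dresser: volume 7+6+7=20, value 53+52+19=124
- mattress+washer+bookshelf: volume 8+7+6=21, value 17+53+52=122
- TV box+washer: volume 17+7=24, value 62+53=115
Best: $141.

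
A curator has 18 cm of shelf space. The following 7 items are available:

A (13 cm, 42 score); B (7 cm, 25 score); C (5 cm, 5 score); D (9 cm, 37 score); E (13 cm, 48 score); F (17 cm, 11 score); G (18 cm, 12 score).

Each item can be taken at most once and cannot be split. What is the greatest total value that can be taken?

This is a 0/1 knapsack; check combinations near the capacity.
- B+D: length 7+9=16, value 25+37=62
- C+E: length 5+13=18, value 5+48=53
- E: length 13, value 48
- A+C: length 13+5=18, value 42+5=47
Best: 62 score.

62 score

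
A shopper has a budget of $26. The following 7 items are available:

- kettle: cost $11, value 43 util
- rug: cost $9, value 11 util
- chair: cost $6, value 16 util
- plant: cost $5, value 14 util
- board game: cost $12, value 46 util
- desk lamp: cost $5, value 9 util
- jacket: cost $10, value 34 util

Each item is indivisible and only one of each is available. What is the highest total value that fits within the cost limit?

91 util

This is a 0/1 knapsack; check combinations near the capacity.
- kettle+plant+jacket: cost 11+5+10=26, value 43+14+34=91
- kettle+board game: cost 11+12=23, value 43+46=89
- kettle+desk lamp+jacket: cost 11+5+10=26, value 43+9+34=86
Best: 91 util.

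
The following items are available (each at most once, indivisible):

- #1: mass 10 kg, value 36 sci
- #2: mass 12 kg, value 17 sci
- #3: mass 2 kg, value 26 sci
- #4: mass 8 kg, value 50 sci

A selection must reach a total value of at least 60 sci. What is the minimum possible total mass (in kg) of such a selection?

10

Subsets with value ≥ 60, sorted by total mass:
- #3+#4: mass 10, value 76
- #1+#3: mass 12, value 62
Minimum mass: 10 kg.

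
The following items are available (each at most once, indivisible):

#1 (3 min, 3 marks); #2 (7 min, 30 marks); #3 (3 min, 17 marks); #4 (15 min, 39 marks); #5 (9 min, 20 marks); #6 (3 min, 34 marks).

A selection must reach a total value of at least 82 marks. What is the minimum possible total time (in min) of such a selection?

Subsets with value ≥ 82, sorted by total time:
- #1+#2+#3+#6: time 16, value 84
- #2+#5+#6: time 19, value 84
Minimum time: 16 min.

16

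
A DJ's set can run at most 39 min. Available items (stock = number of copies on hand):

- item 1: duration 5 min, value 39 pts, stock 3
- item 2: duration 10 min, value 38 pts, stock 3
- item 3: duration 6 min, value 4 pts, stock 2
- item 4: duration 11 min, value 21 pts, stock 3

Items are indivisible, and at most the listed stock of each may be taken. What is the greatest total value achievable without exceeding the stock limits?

Best selections within duration 39 and stock limits:
- 3×item 1 + 2×item 2: duration 35, value 193
- 3×item 1 + 1×item 2 + 1×item 4: duration 36, value 176
- 3×item 1 + 1×item 2 + 2×item 3: duration 37, value 163
- 3×item 1 + 1×item 2 + 1×item 3: duration 31, value 159
Best: 193 pts.

193 pts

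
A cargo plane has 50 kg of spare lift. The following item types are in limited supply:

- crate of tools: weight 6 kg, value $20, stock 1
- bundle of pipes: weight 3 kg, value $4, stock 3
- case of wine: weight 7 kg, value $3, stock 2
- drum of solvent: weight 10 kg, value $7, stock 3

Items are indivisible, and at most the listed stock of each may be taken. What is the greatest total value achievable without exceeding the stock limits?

$53

Best selections within weight 50 and stock limits:
- 1×crate of tools + 3×bundle of pipes + 3×drum of solvent: weight 45, value 53
- 1×crate of tools + 2×bundle of pipes + 1×case of wine + 3×drum of solvent: weight 49, value 52
- 1×crate of tools + 3×bundle of pipes + 2×case of wine + 2×drum of solvent: weight 49, value 52
- 1×crate of tools + 2×bundle of pipes + 3×drum of solvent: weight 42, value 49
Best: $53.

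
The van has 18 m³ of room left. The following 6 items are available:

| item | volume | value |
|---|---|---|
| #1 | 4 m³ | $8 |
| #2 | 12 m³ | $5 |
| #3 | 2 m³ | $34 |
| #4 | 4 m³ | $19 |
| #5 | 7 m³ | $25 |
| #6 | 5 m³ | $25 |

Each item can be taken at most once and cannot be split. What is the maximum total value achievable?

Check high-value combinations within 18 m³:
- #3+#4+#5+#6: volume 2+4+7+5=18, value 34+19+25+25=103
- #1+#3+#5+#6: volume 4+2+7+5=18, value 8+34+25+25=92
- #1+#3+#4+#6: volume 4+2+4+5=15, value 8+34+19+25=86
- #1+#3+#4+#5: volume 4+2+4+7=17, value 8+34+19+25=86
- #3+#5+#6: volume 2+7+5=14, value 34+25+25=84
Best: $103.

$103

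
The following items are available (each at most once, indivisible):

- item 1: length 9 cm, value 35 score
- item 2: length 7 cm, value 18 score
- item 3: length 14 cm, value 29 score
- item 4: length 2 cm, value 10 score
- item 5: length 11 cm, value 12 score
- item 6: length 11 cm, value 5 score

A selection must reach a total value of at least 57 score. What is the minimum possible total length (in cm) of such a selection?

Subsets with value ≥ 57, sorted by total length:
- item 1+item 2+item 4: length 18, value 63
- item 1+item 4+item 5: length 22, value 57
Minimum length: 18 cm.

18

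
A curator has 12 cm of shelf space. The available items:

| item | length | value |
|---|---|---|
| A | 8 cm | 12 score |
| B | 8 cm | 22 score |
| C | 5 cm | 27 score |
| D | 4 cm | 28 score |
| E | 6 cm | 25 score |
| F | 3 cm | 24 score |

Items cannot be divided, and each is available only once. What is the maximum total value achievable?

79 score

This is a 0/1 knapsack; check combinations near the capacity.
- C+D+F: length 5+4+3=12, value 27+28+24=79
- C+D: length 5+4=9, value 27+28=55
- D+E: length 4+6=10, value 28+25=53
- D+F: length 4+3=7, value 28+24=52
Best: 79 score.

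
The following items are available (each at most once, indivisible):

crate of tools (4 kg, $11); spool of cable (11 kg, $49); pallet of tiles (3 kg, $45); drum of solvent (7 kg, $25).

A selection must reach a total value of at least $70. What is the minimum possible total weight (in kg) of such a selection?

10

Subsets with value ≥ 70, sorted by total weight:
- pallet of tiles+drum of solvent: weight 10, value 70
- spool of cable+pallet of tiles: weight 14, value 94
Minimum weight: 10 kg.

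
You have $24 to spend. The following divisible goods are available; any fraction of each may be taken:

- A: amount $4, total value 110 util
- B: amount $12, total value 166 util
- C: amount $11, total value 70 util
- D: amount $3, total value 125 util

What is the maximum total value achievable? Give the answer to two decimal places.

Take in order of value per unit:
- D (125/3 per unit): all 3 → value 125, running total 125.00
- A (110/4 per unit): all 4 → value 110, running total 235.00
- B (166/12 per unit): all 12 → value 166, running total 401.00
- C (70/11 per unit): 5 of 11 → value 5×70/11 = 31.8182, running total 432.82
Total 432.82.

432.82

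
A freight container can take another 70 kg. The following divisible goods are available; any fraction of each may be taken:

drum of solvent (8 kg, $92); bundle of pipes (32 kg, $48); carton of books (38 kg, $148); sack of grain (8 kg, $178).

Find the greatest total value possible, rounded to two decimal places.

Take in order of value per unit:
- sack of grain (178/8 per unit): all 8 → value 178, running total 178.00
- drum of solvent (92/8 per unit): all 8 → value 92, running total 270.00
- carton of books (148/38 per unit): all 38 → value 148, running total 418.00
- bundle of pipes (48/32 per unit): 16 of 32 → value 16×48/32 = 24.0000, running total 442.00
Total 442.00.

442.00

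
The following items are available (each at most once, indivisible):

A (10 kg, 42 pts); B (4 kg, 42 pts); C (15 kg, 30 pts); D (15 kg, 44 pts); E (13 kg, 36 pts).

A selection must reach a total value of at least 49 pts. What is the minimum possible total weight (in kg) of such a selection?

14

Subsets with value ≥ 49, sorted by total weight:
- A+B: weight 14, value 84
- B+E: weight 17, value 78
Minimum weight: 14 kg.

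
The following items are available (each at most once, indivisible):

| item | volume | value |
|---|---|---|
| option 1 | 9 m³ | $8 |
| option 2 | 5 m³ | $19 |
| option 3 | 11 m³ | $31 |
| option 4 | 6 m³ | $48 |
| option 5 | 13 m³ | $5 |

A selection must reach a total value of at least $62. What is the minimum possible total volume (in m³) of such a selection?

11

Subsets with value ≥ 62, sorted by total volume:
- option 2+option 4: volume 11, value 67
- option 3+option 4: volume 17, value 79
Minimum volume: 11 m³.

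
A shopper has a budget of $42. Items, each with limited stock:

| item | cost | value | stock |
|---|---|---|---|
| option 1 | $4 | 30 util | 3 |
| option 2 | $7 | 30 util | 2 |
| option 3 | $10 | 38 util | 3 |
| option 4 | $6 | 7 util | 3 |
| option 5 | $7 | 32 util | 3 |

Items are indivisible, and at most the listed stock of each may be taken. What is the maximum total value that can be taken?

Best selections within cost 42 and stock limits:
- 3×option 1 + 1×option 2 + 3×option 5: cost 40, value 216
- 3×option 1 + 2×option 2 + 2×option 5: cost 40, value 214
- 3×option 1 + 3×option 3: cost 42, value 204
Best: 216 util.

216 util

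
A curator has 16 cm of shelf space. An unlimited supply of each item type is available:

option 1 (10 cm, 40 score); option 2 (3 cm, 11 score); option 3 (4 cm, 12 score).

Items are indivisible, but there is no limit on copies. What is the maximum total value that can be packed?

Best value-per-unit is option 1 at 40/10; filling with it alone gives 1×40 = 40.
Optimal mix: 1×option 1 + 2×option 2 → length 16, value 62.

62 score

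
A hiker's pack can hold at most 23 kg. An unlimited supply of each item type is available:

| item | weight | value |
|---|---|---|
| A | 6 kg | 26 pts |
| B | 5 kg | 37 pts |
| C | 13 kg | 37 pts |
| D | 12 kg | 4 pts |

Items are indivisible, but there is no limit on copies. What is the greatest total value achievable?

148 pts

Best value-per-unit is B at 37/5, and filling with it alone uses weight 4×5=20. No mix of the others beats 4×37 = 148.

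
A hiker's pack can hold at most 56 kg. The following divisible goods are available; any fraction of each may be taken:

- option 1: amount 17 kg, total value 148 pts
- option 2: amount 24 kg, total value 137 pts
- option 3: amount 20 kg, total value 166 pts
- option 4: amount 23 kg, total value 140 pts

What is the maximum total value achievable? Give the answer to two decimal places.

Take in order of value per unit:
- option 1 (148/17 per unit): all 17 → value 148, running total 148.00
- option 3 (166/20 per unit): all 20 → value 166, running total 314.00
- option 4 (140/23 per unit): 19 of 23 → value 19×140/23 = 115.6522, running total 429.65
Total 429.65.

429.65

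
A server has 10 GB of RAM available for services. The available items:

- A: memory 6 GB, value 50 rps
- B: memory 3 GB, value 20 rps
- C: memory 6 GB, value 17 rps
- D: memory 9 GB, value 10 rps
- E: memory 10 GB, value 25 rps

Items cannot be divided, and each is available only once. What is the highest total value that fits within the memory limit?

Check high-value combinations within 10 GB:
- A+B: memory 6+3=9, value 50+20=70
- A: memory 6, value 50
- B+C: memory 3+6=9, value 20+17=37
Best: 70 rps.

70 rps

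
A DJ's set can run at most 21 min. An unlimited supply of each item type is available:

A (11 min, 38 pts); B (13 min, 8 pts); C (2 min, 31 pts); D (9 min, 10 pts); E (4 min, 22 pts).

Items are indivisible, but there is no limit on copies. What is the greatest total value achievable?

Best value-per-unit is C at 31/2, and filling with it alone uses duration 10×2=20. No mix of the others beats 10×31 = 310.

310 pts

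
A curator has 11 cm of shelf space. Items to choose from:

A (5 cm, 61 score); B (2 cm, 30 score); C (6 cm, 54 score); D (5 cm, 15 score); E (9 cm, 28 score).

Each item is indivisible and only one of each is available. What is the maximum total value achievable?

115 score

This is a 0/1 knapsack; check combinations near the capacity.
- A+C: length 5+6=11, value 61+54=115
- A+B: length 5+2=7, value 61+30=91
- B+C: length 2+6=8, value 30+54=84
Best: 115 score.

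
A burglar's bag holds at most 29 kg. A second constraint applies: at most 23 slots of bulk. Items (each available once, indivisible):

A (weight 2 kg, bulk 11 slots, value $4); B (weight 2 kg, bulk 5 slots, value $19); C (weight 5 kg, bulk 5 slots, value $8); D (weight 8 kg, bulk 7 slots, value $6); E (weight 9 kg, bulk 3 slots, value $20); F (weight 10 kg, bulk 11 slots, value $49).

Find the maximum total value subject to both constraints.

Feasible sets respecting both limits:
- B+E+F: weight 21, bulk 19, value 88
- C+E+F: weight 24, bulk 19, value 77
- B+C+F: weight 17, bulk 21, value 76
- D+E+F: weight 27, bulk 21, value 75
Best: $88.

$88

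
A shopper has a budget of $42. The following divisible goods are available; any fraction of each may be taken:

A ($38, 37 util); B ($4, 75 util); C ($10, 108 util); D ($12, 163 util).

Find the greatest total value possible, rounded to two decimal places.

Take in order of value per unit:
- B (75/4 per unit): all 4 → value 75, running total 75.00
- D (163/12 per unit): all 12 → value 163, running total 238.00
- C (108/10 per unit): all 10 → value 108, running total 346.00
- A (37/38 per unit): 16 of 38 → value 16×37/38 = 15.5789, running total 361.58
Total 361.58.

361.58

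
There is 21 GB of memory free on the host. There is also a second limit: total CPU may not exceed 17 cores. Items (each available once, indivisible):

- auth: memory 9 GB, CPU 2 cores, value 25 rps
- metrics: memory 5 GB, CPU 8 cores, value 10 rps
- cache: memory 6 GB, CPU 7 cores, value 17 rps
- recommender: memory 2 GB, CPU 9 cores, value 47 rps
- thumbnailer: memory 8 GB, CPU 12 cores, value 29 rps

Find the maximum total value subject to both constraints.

72 rps

Feasible sets respecting both limits:
- auth+recommender: memory 11, CPU 11, value 72
- cache+recommender: memory 8, CPU 16, value 64
- metrics+recommender: memory 7, CPU 17, value 57
Best: 72 rps.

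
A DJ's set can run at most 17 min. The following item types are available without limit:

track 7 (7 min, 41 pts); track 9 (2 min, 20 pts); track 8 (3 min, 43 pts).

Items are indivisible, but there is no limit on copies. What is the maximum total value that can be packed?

Best value-per-unit is track 8 at 43/3; filling with it alone gives 5×43 = 215.
Optimal mix: 1×track 9 + 5×track 8 → duration 17, value 235.

235 pts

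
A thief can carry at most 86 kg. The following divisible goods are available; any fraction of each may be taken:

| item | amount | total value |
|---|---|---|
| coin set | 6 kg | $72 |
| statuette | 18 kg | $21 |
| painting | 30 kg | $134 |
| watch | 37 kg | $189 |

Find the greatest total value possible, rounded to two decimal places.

Take in order of value per unit:
- coin set (72/6 per unit): all 6 → value 72, running total 72.00
- watch (189/37 per unit): all 37 → value 189, running total 261.00
- painting (134/30 per unit): all 30 → value 134, running total 395.00
- statuette (21/18 per unit): 13 of 18 → value 13×21/18 = 15.1667, running total 410.17
Total 410.17.

410.17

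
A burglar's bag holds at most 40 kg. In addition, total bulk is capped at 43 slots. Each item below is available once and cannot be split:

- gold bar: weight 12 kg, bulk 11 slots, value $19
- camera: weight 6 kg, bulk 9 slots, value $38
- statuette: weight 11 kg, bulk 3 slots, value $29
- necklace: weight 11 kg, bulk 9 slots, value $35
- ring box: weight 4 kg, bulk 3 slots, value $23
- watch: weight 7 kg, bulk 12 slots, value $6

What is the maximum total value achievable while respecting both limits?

Feasible sets respecting both limits:
- camera+statuette+necklace+ring box+watch: weight 39, bulk 36, value 131
- camera+statuette+necklace+ring box: weight 32, bulk 24, value 125
- gold bar+camera+statuette+necklace: weight 40, bulk 32, value 121
- gold bar+camera+necklace+ring box: weight 33, bulk 32, value 115
Best: $131.

$131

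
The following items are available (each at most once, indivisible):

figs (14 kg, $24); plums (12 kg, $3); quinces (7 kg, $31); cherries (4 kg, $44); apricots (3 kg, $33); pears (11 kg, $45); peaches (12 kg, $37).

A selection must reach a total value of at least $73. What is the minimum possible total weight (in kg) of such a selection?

Subsets with value ≥ 73, sorted by total weight:
- cherries+apricots: weight 7, value 77
- quinces+cherries: weight 11, value 75
- quinces+cherries+apricots: weight 14, value 108
- apricots+pears: weight 14, value 78
Minimum weight: 7 kg.

7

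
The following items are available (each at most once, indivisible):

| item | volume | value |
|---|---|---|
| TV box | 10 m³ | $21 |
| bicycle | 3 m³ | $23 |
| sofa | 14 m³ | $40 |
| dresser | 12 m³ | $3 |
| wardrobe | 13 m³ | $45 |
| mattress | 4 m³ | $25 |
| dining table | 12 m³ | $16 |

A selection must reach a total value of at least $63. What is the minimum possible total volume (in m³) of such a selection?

Subsets with value ≥ 63, sorted by total volume:
- bicycle+wardrobe: volume 16, value 68
- wardrobe+mattress: volume 17, value 70
- TV box+bicycle+mattress: volume 17, value 69
- bicycle+sofa: volume 17, value 63
Minimum volume: 16 m³.

16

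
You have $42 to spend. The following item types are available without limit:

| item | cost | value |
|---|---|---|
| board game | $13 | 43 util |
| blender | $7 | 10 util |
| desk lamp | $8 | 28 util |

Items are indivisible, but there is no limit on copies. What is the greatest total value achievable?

Best value-per-unit is desk lamp at 28/8; filling with it alone gives 5×28 = 140.
Optimal mix: 2×board game + 2×desk lamp → cost 42, value 142.

142 util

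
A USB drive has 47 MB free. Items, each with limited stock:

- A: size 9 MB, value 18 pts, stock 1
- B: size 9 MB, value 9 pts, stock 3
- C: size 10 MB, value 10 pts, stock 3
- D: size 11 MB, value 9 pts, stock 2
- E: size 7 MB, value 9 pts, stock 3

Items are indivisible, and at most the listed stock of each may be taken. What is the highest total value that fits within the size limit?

57 pts

Best selections within size 47 and stock limits:
- 1×A + 3×C + 1×E: size 46, value 57
- 1×A + 2×C + 2×E: size 43, value 56
Best: 57 pts.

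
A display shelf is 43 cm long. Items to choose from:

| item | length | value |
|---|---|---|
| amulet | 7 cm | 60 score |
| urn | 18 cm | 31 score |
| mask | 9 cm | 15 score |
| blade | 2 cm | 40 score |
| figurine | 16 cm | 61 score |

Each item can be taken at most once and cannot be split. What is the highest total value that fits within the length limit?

192 score

This is a 0/1 knapsack; check combinations near the capacity.
- amulet+urn+blade+figurine: length 7+18+2+16=43, value 60+31+40+61=192
- amulet+mask+blade+figurine: length 7+9+2+16=34, value 60+15+40+61=176
- amulet+blade+figurine: length 7+2+16=25, value 60+40+61=161
Best: 192 score.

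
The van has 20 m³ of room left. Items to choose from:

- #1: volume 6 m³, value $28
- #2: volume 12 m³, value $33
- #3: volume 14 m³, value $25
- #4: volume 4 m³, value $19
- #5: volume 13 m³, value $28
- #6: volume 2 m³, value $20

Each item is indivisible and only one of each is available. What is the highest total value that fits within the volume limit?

Check high-value combinations within 20 m³:
- #1+#2+#6: volume 6+12+2=20, value 28+33+20=81
- #2+#4+#6: volume 12+4+2=18, value 33+19+20=72
- #1+#4+#6: volume 6+4+2=12, value 28+19+20=67
- #4+#5+#6: volume 4+13+2=19, value 19+28+20=67
Best: $81.

$81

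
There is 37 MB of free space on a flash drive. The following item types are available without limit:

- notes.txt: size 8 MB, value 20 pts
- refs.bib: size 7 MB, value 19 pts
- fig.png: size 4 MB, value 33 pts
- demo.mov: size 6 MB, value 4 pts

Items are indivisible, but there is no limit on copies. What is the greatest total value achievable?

Best value-per-unit is fig.png at 33/4, and filling with it alone uses size 9×4=36. No mix of the others beats 9×33 = 297.

297 pts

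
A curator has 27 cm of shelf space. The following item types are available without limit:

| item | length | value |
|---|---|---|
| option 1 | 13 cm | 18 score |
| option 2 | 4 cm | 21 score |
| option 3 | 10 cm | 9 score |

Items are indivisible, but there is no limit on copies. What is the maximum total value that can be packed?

126 score

Best value-per-unit is option 2 at 21/4, and filling with it alone uses length 6×4=24. No mix of the others beats 6×21 = 126.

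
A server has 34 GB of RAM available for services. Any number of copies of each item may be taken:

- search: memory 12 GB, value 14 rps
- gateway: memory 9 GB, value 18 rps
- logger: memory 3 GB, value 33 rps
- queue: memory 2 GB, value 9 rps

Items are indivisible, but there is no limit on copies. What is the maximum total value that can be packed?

363 rps

Best value-per-unit is logger at 33/3, and filling with it alone uses memory 11×3=33. No mix of the others beats 11×33 = 363.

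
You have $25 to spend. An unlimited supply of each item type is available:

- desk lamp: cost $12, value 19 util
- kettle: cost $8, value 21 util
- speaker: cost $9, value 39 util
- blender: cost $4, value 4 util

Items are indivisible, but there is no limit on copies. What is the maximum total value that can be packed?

82 util

Best value-per-unit is speaker at 39/9; filling with it alone gives 2×39 = 78.
Optimal mix: 2×speaker + 1×blender → cost 22, value 82.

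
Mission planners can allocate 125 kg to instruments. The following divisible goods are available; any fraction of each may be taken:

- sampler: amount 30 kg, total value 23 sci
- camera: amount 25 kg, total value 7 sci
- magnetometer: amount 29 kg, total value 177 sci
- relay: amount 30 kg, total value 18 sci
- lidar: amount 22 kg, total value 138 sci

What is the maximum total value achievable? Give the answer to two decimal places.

Take in order of value per unit:
- lidar (138/22 per unit): all 22 → value 138, running total 138.00
- magnetometer (177/29 per unit): all 29 → value 177, running total 315.00
- sampler (23/30 per unit): all 30 → value 23, running total 338.00
- relay (18/30 per unit): all 30 → value 18, running total 356.00
- camera (7/25 per unit): 14 of 25 → value 14×7/25 = 3.9200, running total 359.92
Total 359.92.

359.92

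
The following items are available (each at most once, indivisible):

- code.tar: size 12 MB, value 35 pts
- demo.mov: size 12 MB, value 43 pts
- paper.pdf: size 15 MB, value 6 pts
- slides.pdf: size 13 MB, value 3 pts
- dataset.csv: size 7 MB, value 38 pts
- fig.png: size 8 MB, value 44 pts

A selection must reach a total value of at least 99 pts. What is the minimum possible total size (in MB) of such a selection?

27

Subsets with value ≥ 99, sorted by total size:
- demo.mov+dataset.csv+fig.png: size 27, value 125
- code.tar+dataset.csv+fig.png: size 27, value 117
Minimum size: 27 MB.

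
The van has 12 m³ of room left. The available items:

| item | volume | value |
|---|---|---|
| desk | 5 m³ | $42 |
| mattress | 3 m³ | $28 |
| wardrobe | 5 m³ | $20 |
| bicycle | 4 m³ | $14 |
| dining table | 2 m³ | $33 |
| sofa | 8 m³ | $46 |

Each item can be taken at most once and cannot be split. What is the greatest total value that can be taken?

$103

Check high-value combinations within 12 m³:
- desk+mattress+dining table: volume 5+3+2=10, value 42+28+33=103
- desk+wardrobe+dining table: volume 5+5+2=12, value 42+20+33=95
- desk+bicycle+dining table: volume 5+4+2=11, value 42+14+33=89
- desk+mattress+bicycle: volume 5+3+4=12, value 42+28+14=84
- mattress+wardrobe+dining table: volume 3+5+2=10, value 28+20+33=81
Best: $103.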